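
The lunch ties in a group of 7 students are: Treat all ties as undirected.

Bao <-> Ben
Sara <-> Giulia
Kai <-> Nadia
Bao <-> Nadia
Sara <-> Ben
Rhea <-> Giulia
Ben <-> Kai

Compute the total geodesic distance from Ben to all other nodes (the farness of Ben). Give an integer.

Distances from Ben: Bao:1, Giulia:2, Kai:1, Nadia:2, Rhea:3, Sara:1.
Sum = 1 + 2 + 1 + 2 + 3 + 1 = 10.

10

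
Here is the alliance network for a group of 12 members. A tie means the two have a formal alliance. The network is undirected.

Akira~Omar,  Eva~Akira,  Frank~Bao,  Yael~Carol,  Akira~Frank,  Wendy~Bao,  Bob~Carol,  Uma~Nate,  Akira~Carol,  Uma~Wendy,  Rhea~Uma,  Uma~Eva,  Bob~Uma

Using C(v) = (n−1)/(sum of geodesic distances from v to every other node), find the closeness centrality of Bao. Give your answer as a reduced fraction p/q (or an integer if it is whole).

Distances from Bao: Akira:2, Bob:3, Carol:3, Eva:3, Frank:1, Nate:3, Omar:3, Rhea:3, Uma:2, Wendy:1, Yael:4. Sum = 28.
n = 12, so closeness = 11/28.

11/28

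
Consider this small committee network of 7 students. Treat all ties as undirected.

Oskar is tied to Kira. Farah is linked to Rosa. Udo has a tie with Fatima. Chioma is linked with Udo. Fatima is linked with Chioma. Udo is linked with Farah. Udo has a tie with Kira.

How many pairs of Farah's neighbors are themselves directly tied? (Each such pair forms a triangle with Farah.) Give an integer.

Farah's neighbors are Rosa and Udo, but none of them are tied to each other, so no triangle contains Farah.

0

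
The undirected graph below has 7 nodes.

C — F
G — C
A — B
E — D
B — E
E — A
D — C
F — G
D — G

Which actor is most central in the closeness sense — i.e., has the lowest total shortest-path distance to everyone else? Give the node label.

Farness (sum of distances to all others) for each node — A:14, B:14, C:11, D:9, E:10, F:15, G:11.
The smallest farness is 9, for D, so D has the highest closeness.

D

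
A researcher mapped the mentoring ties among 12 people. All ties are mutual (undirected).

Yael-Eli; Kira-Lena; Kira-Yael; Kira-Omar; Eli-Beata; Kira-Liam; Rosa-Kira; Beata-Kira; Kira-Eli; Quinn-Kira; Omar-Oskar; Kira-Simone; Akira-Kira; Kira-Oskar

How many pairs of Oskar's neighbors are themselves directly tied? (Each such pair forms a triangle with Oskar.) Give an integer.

Oskar's neighbors: Kira and Omar.
Neighbor pairs that are themselves tied: Oskar–Kira–Omar. Each forms one triangle with Oskar, for 1 in total.

1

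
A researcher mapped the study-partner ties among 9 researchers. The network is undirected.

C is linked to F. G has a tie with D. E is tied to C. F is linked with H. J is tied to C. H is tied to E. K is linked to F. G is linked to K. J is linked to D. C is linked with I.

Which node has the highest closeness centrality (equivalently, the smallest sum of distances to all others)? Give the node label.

C

Farness (sum of distances to all others) for each node — C:13, D:19, E:18, F:14, G:20, H:19, I:20, J:16, K:17.
The smallest farness is 13, for C, so C has the highest closeness.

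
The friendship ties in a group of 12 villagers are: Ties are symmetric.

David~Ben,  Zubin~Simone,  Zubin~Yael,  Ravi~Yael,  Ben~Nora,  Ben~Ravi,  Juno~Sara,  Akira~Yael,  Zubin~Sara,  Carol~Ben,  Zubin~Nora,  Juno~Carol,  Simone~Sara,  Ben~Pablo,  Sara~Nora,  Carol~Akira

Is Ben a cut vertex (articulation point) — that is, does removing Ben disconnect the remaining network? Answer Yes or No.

Yes

Removing Ben leaves {Akira, Carol, Juno, Nora, Ravi, Sara, Simone, Yael, and Zubin} with no path to {David}, so the network splits into 3 components. Ben is a cut vertex.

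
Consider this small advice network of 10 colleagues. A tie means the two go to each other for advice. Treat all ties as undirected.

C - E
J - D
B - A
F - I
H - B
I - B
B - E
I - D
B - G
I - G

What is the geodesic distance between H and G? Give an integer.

One shortest route is H – B – G, which uses 2 edges, and H and G are not directly tied, so nothing shorter exists. So d(H,G) = 2.

2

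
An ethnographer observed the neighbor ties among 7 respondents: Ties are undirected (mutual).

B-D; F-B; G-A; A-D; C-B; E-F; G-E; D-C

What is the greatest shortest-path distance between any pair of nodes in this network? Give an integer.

Eccentricity of each node (its greatest distance to any other): A:3, B:3, C:3, D:3, E:3, F:3, G:3.
The maximum eccentricity is 3, realized for instance by the pair G–C via G – A – D – C. So the diameter is 3.

3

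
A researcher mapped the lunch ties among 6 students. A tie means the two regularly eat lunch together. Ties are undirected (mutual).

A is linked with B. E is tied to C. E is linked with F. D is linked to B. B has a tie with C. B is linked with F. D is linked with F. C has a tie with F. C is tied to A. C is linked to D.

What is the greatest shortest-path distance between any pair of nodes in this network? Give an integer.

2

Eccentricity of each node (its greatest distance to any other): A:2, B:2, C:1, D:2, E:2, F:2.
The maximum eccentricity is 2, realized for instance by the pair B–E via B – C – E. So the diameter is 2.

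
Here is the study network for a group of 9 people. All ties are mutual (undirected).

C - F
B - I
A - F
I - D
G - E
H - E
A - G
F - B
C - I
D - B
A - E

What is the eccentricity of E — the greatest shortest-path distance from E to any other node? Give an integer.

Distances from E: A:1, B:3, C:3, D:4, F:2, G:1, H:1, I:4.
The largest is 4 (to D and I), so the eccentricity of E is 4.

4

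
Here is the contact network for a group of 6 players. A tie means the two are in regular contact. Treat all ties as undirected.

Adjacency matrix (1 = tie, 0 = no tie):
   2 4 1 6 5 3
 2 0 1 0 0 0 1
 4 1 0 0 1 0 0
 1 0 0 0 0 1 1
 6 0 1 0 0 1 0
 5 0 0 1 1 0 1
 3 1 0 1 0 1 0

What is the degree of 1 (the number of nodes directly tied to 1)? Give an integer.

1 is directly tied to 3 and 5. That is 2 neighbors, so the degree of 1 is 2.

2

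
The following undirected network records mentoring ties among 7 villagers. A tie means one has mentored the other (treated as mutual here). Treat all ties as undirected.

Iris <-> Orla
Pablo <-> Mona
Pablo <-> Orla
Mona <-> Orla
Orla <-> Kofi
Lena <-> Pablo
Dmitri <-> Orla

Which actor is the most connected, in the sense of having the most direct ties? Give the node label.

Degrees — Dmitri:1, Iris:1, Kofi:1, Lena:1, Mona:2, Orla:5, Pablo:3.
The maximum is 5, attained only by Orla.

Orla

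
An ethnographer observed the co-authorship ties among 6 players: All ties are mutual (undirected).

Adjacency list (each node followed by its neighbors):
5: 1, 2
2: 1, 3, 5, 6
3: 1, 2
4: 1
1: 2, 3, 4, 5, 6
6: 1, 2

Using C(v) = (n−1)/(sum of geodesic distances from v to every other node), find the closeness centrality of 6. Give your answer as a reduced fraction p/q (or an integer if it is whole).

Distances from 6: 1:1, 2:1, 3:2, 4:2, 5:2. Sum = 8.
n = 6, so closeness = 5/8.

5/8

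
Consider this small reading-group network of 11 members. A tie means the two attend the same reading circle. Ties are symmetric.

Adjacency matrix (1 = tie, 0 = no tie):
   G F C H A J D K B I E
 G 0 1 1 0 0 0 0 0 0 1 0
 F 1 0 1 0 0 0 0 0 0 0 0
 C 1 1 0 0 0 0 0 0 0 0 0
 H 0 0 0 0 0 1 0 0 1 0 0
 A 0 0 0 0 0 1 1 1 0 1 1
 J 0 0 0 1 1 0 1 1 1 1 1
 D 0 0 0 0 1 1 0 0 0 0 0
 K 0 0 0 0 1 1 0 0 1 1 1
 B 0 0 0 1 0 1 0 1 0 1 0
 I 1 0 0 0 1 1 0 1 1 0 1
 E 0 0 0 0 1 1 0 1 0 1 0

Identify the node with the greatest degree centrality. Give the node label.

Degrees — A:5, B:4, C:2, D:2, E:4, F:2, G:3, H:2, I:6, J:7, K:5.
The maximum is 7, attained only by J.

J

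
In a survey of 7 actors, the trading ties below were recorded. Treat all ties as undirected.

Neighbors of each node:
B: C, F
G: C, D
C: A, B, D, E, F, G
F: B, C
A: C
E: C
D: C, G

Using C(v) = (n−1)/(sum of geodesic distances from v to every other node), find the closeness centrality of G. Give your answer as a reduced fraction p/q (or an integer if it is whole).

3/5

Distances from G: A:2, B:2, C:1, D:1, E:2, F:2. Sum = 10.
n = 7, so closeness = 6/10 = 3/5.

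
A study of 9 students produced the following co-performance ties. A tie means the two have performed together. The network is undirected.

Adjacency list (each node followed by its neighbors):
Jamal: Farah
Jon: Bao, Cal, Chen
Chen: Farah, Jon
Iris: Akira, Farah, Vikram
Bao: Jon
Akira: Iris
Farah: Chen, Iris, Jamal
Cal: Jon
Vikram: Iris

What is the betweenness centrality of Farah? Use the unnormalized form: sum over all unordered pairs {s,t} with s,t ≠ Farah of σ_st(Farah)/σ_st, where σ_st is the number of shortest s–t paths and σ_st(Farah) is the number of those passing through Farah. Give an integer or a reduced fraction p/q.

Pairs whose geodesics pass through Farah — Jamal–Chen: 1; Jamal–Bao: 1; Jamal–Cal: 1; Jamal–Jon: 1; Jamal–Vikram: 1; Jamal–Akira: 1; Jamal–Iris: 1; Chen–Vikram: 1; Chen–Akira: 1; Chen–Iris: 1; Bao–Vikram: 1; Bao–Akira: 1; Bao–Iris: 1; Cal–Vikram: 1 … (+5 more pairs).
All other pairs contribute 0.
Summing the contributions gives betweenness(Farah) = 19.

19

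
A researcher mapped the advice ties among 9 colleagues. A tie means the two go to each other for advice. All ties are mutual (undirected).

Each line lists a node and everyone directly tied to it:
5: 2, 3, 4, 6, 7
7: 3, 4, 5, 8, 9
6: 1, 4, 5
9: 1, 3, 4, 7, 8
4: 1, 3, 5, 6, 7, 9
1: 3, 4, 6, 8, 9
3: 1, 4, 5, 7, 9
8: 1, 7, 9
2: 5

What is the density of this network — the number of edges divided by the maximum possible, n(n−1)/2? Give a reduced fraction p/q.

There are 19 edges and 9 nodes, so the maximum possible is C(9,2) = 36.
Density = 19/36.

19/36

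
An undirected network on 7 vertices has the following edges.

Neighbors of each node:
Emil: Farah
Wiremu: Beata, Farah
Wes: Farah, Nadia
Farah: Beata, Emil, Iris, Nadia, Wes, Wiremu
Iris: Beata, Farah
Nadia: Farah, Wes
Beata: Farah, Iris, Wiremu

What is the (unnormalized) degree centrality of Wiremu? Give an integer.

2

Wiremu is directly tied to Beata and Farah. That is 2 neighbors, so the degree of Wiremu is 2.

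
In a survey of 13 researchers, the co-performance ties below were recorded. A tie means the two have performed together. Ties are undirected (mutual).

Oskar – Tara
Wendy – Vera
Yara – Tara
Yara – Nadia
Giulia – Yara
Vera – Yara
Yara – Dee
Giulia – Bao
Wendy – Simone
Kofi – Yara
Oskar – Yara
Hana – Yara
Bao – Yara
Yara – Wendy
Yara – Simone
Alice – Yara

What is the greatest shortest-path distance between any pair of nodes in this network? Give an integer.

2

Eccentricity of each node (its greatest distance to any other): Alice:2, Bao:2, Dee:2, Giulia:2, Hana:2, Kofi:2, Nadia:2, Oskar:2, Simone:2, Tara:2, Vera:2, Wendy:2, Yara:1.
The maximum eccentricity is 2, realized for instance by the pair Kofi–Simone via Kofi – Yara – Simone. So the diameter is 2.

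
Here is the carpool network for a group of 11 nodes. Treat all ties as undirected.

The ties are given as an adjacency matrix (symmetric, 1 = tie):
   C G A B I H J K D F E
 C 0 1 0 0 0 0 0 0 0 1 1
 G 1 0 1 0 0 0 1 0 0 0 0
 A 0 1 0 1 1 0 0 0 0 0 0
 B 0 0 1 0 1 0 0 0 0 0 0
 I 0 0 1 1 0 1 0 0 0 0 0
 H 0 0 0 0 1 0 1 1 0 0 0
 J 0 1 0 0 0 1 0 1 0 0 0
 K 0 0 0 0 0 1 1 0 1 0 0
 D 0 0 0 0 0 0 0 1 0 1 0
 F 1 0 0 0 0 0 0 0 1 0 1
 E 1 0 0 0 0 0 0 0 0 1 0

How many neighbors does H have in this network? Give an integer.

3

H is directly tied to I, J, and K. That is 3 neighbors, so the degree of H is 3.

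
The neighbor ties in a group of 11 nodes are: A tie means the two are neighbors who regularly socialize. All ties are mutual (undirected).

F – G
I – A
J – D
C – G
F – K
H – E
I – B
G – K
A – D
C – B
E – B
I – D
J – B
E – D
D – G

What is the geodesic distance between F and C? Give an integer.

One shortest route is F – G – C, which uses 2 edges, and F and C are not directly tied, so nothing shorter exists. So d(F,C) = 2.

2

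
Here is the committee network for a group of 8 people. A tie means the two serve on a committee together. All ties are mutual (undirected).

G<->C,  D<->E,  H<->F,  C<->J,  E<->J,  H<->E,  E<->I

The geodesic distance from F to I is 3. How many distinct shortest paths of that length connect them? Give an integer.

1

The shortest distance is 3, and the only length-3 path is F–H–E–I. So there is exactly 1 shortest path.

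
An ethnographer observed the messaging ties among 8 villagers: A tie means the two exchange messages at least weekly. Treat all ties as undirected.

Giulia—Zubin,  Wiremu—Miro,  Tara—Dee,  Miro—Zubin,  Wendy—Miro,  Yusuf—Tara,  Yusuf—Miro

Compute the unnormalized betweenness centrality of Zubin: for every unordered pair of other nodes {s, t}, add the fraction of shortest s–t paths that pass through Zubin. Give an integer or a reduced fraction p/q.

Pairs whose geodesics pass through Zubin — Yusuf–Giulia: 1; Wendy–Giulia: 1; Dee–Giulia: 1; Miro–Giulia: 1; Giulia–Tara: 1; Giulia–Wiremu: 1.
All other pairs contribute 0.
Summing the contributions gives betweenness(Zubin) = 6.

6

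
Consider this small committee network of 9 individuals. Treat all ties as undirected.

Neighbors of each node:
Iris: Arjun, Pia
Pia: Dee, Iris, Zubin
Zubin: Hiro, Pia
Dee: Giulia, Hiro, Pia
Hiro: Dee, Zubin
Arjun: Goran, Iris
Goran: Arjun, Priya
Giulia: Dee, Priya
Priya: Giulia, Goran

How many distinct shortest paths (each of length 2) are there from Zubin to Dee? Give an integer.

2

The shortest distance is 2. The length-2 paths are: Zubin–Pia–Dee; Zubin–Hiro–Dee.
That gives 2 distinct shortest paths.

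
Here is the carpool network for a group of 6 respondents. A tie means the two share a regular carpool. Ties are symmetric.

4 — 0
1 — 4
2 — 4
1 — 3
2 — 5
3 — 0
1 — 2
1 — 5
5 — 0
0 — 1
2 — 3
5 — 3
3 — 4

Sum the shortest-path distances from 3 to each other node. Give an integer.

5

Distances from 3: 0:1, 1:1, 2:1, 4:1, 5:1.
Sum = 1 + 1 + 1 + 1 + 1 = 5.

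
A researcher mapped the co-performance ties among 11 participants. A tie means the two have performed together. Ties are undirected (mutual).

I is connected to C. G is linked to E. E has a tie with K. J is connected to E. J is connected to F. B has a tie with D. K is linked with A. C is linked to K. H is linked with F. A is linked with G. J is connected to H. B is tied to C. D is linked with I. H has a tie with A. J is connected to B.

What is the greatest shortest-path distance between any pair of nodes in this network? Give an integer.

Eccentricity of each node (its greatest distance to any other): A:4, B:3, C:3, D:4, E:3, F:4, G:4, H:4, I:4, J:3, K:3.
The maximum eccentricity is 4, realized for instance by the pair F–I via F – J – B – C – I. So the diameter is 4.

4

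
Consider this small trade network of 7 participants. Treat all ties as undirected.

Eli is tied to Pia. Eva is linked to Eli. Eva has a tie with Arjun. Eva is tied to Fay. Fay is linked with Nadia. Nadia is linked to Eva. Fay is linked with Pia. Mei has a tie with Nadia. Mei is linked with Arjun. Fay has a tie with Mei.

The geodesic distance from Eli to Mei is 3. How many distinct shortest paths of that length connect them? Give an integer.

4

The shortest distance is 3. The length-3 paths are: Eli–Eva–Arjun–Mei; Eli–Eva–Nadia–Mei; Eli–Eva–Fay–Mei; Eli–Pia–Fay–Mei.
That gives 4 distinct shortest paths.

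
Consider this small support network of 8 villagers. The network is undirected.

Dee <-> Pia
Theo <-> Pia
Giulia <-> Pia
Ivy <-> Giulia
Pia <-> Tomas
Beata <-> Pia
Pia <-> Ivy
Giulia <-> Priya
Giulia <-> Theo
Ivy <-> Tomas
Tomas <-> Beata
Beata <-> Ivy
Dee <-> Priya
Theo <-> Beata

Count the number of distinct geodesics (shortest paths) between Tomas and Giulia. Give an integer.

2

The shortest distance is 2. The length-2 paths are: Tomas–Pia–Giulia; Tomas–Ivy–Giulia.
That gives 2 distinct shortest paths.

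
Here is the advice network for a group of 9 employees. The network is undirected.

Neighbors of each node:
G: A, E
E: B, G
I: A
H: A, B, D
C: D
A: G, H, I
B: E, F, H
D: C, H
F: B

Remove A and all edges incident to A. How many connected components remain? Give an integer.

Without A, the remaining ties split the others into: {B, C, D, E, F, G, H}; {I}.
That's 2 separate components.

2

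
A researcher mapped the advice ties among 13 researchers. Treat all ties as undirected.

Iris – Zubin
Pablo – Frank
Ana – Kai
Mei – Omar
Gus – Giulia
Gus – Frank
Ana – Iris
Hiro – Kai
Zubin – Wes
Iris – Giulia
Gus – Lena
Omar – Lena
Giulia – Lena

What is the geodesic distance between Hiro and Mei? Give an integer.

One shortest route is Hiro – Kai – Ana – Iris – Giulia – Lena – Omar – Mei, which uses 7 edges, and at distance 6 from Hiro we only reach {Frank, Omar}, which does not include Mei. So d(Hiro,Mei) = 7.

7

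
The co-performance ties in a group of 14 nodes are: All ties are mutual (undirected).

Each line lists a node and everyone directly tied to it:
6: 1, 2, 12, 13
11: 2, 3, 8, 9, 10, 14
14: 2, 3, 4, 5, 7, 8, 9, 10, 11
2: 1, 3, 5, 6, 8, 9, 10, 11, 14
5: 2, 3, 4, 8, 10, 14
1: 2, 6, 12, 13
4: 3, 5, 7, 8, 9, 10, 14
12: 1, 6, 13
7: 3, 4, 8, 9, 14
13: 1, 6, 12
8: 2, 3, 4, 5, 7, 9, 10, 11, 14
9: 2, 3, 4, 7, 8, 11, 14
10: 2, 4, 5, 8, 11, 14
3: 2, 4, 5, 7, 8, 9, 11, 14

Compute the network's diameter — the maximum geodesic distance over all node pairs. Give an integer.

4

Eccentricity of each node (its greatest distance to any other): 1:3, 2:2, 3:3, 4:4, 5:3, 6:3, 7:4, 8:3, 9:3, 10:3, 11:3, 12:4, 13:4, 14:3.
The maximum eccentricity is 4, realized for instance by the pair 7–12 via 7 – 8 – 2 – 6 – 12. So the diameter is 4.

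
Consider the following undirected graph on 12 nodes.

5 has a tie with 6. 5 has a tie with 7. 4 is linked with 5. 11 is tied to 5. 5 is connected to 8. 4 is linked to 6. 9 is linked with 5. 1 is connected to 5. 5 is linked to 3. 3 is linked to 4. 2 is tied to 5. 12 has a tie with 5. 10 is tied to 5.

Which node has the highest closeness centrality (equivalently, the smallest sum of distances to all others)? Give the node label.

Farness (sum of distances to all others) for each node — 1:21, 2:21, 3:20, 4:19, 5:11, 6:20, 7:21, 8:21, 9:21, 10:21, 11:21, 12:21.
The smallest farness is 11, for 5, so 5 has the highest closeness.

5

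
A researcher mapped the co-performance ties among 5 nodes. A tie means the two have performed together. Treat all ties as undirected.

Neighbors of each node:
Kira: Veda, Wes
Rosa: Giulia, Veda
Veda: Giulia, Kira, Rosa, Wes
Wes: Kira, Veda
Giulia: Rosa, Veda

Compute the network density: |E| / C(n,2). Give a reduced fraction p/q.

There are 6 edges and 5 nodes, so the maximum possible is C(5,2) = 10.
Density = 6/10 = 3/5.

3/5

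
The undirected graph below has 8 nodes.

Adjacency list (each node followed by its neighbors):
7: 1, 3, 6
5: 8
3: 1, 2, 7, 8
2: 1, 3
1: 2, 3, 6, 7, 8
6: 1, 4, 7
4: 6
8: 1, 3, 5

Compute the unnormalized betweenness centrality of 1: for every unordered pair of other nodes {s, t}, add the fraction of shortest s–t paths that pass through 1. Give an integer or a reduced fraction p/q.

19/2

Pairs whose geodesics pass through 1 — 5–7: 1/2; 5–2: 1/2; 5–4: 1; 5–6: 1; 7–2: 1/2; 7–8: 1/2; 2–8: 1/2; 2–4: 1; 2–6: 1; 8–4: 1; 8–6: 1; 4–3: 1/2; 3–6: 1/2.
All other pairs contribute 0.
Summing the contributions gives betweenness(1) = 19/2.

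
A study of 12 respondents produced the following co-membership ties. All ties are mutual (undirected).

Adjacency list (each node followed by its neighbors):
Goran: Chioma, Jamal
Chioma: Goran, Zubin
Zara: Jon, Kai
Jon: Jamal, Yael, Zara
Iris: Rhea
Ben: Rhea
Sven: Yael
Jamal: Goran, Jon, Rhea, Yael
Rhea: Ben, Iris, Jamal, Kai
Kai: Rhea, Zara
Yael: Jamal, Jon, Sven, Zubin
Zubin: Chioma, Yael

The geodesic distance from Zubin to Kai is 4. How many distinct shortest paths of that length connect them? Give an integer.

The shortest distance is 4. The length-4 paths are: Zubin–Yael–Jon–Zara–Kai; Zubin–Yael–Jamal–Rhea–Kai.
That gives 2 distinct shortest paths.

2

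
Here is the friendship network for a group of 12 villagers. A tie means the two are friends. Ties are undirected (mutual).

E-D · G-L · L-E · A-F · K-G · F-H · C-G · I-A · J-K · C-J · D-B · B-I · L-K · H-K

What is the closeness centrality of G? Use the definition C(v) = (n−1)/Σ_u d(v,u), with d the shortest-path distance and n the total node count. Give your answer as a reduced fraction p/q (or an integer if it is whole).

Distances from G: A:4, B:4, C:1, D:3, E:2, F:3, H:2, I:5, J:2, K:1, L:1. Sum = 28.
n = 12, so closeness = 11/28.

11/28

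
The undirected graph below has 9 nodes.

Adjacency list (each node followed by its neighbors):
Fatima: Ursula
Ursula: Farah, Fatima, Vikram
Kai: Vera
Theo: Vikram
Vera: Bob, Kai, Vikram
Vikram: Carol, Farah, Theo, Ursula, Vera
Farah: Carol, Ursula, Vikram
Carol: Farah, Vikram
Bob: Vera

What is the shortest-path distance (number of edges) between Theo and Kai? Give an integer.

One shortest route is Theo – Vikram – Vera – Kai, which uses 3 edges, and at distance 2 from Theo we only reach {Carol, Farah, Ursula, Vera}, which does not include Kai. So d(Theo,Kai) = 3.

3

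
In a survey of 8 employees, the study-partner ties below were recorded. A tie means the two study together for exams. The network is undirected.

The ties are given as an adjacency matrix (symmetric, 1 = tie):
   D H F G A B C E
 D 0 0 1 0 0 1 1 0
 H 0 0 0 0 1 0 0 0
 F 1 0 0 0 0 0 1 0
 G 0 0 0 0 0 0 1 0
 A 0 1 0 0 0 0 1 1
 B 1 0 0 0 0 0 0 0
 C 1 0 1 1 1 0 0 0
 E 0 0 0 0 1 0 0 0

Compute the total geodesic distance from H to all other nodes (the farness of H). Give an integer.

18

Distances from H: A:1, B:4, C:2, D:3, E:2, F:3, G:3.
Sum = 1 + 4 + 2 + 3 + 2 + 3 + 3 = 18.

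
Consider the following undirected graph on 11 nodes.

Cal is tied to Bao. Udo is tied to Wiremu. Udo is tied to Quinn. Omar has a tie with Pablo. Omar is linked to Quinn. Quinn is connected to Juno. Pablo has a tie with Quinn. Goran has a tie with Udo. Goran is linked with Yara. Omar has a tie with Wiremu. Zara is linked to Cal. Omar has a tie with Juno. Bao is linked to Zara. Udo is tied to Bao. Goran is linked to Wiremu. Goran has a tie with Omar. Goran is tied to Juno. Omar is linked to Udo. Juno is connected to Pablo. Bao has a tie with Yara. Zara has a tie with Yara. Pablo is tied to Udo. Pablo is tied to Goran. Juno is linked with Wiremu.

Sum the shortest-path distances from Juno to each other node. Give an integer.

19

Distances from Juno: Bao:3, Cal:4, Goran:1, Omar:1, Pablo:1, Quinn:1, Udo:2, Wiremu:1, Yara:2, Zara:3.
Sum = 3 + 4 + 1 + 1 + 1 + 1 + 2 + 1 + 2 + 3 = 19.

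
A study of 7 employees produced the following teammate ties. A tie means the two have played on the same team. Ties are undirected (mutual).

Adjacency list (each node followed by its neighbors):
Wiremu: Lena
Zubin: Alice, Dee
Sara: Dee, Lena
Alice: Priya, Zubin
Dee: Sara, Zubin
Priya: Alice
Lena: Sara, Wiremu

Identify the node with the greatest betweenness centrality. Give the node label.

Unnormalized betweenness of each node: Alice:5, Dee:9, Lena:5, Priya:0, Sara:8, Wiremu:0, Zubin:8.
Dee has the largest value, 9, making it the main broker — the node through which the most shortest paths run.

Dee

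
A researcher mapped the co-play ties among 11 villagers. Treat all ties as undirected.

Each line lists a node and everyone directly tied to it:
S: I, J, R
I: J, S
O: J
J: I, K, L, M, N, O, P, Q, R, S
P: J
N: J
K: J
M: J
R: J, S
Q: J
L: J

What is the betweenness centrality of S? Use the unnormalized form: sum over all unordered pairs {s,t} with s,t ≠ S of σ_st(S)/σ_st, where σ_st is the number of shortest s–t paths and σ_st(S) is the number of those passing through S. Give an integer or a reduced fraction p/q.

Pairs whose geodesics pass through S — R–I: 1/2.
All other pairs contribute 0.
Summing the contributions gives betweenness(S) = 1/2.

1/2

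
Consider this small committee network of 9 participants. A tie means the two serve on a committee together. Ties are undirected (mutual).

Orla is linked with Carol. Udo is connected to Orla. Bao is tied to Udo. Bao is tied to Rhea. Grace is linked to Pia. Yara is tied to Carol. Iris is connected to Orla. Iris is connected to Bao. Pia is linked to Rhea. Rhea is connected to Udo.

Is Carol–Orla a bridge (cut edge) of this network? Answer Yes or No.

Yes

Without the Carol–Orla edge there is no alternate route between Carol and Orla, so the network disconnects. It is a bridge.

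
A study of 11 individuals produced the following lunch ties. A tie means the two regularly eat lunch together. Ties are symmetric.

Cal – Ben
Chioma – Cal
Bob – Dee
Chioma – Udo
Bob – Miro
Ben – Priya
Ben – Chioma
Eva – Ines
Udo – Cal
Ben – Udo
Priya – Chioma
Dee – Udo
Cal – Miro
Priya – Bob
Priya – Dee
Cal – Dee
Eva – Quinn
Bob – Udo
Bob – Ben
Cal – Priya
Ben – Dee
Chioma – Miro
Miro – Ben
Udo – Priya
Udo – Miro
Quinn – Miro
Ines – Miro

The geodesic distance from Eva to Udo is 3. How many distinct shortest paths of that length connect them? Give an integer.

2

The shortest distance is 3. The length-3 paths are: Eva–Quinn–Miro–Udo; Eva–Ines–Miro–Udo.
That gives 2 distinct shortest paths.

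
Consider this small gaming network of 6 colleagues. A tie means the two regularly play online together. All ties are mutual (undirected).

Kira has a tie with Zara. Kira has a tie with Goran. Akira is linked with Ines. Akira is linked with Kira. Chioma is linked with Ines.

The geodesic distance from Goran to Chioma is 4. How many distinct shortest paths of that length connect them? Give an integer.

The shortest distance is 4, and the only length-4 path is Goran–Kira–Akira–Ines–Chioma. So there is exactly 1 shortest path.

1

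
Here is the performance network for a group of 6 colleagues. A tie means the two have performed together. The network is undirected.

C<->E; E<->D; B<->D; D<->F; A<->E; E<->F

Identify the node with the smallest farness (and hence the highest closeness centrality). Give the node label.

Farness (sum of distances to all others) for each node — A:10, B:11, C:10, D:7, E:6, F:8.
The smallest farness is 6, for E, so E has the highest closeness.

E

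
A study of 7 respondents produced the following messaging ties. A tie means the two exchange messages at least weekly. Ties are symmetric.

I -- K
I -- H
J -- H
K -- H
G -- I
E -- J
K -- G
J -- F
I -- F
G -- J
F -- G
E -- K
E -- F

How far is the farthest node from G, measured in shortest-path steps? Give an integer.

2

Distances from G: E:2, F:1, H:2, I:1, J:1, K:1.
The largest is 2 (to E and H), so the eccentricity of G is 2.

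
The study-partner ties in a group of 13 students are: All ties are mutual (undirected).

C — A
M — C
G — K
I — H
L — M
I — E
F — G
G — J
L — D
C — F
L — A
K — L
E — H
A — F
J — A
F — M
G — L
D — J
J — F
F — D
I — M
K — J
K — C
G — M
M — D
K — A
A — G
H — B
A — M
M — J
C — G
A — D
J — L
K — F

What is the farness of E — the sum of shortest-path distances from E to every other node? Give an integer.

Distances from E: A:3, B:2, C:3, D:3, F:3, G:3, H:1, I:1, J:3, K:4, L:3, M:2.
Sum = 3 + 2 + 3 + 3 + 3 + 3 + 1 + 1 + 3 + 4 + 3 + 2 = 31.

31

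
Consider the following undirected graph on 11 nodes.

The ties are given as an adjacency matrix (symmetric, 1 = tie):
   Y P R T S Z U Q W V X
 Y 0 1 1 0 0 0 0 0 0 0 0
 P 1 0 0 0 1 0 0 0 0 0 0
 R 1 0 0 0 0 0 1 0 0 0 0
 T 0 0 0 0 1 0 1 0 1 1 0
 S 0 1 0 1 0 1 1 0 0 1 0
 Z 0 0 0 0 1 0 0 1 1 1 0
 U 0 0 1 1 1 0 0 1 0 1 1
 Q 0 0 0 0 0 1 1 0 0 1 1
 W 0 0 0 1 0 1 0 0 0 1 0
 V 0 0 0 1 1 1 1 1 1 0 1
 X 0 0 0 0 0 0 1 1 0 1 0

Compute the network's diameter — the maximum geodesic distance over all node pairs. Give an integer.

4

Eccentricity of each node (its greatest distance to any other): P:3, Q:3, R:3, S:2, T:3, U:2, V:3, W:4, X:3, Y:4, Z:3.
The maximum eccentricity is 4, realized for instance by the pair Y–W via Y – P – S – V – W. So the diameter is 4.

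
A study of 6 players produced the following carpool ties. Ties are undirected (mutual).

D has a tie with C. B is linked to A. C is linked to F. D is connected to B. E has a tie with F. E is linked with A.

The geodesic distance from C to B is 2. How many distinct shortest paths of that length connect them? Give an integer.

1

The shortest distance is 2, and the only length-2 path is C–D–B. So there is exactly 1 shortest path.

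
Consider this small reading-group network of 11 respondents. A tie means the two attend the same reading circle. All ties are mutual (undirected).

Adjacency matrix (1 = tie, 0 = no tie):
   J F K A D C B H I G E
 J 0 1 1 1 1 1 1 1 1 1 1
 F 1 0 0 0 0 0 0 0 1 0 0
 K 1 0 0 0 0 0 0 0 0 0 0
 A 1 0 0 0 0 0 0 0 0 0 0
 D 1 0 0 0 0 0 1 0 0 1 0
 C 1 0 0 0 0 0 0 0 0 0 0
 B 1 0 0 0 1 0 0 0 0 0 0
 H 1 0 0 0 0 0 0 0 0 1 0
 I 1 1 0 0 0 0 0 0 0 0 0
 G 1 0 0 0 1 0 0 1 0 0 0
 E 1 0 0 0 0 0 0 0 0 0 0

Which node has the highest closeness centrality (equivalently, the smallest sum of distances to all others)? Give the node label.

J

Farness (sum of distances to all others) for each node — A:19, B:18, C:19, D:17, E:19, F:18, G:17, H:18, I:18, J:10, K:19.
The smallest farness is 10, for J, so J has the highest closeness.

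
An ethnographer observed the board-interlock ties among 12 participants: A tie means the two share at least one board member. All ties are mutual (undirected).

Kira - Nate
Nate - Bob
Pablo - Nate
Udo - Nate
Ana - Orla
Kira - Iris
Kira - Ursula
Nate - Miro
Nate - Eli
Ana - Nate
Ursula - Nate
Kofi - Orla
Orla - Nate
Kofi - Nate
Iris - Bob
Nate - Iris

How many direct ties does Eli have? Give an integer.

Eli is directly tied to Nate. That is 1 neighbor, so the degree of Eli is 1.

1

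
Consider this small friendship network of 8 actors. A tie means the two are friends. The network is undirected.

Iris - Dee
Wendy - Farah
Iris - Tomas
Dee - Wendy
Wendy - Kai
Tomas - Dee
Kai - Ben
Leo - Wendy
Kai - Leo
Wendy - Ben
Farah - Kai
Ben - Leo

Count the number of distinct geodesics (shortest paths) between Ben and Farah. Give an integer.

The shortest distance is 2. The length-2 paths are: Ben–Wendy–Farah; Ben–Kai–Farah.
That gives 2 distinct shortest paths.

2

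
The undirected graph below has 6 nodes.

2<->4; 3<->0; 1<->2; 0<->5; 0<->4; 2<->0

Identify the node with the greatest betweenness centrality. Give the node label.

0

Unnormalized betweenness of each node: 0:7, 1:0, 2:4, 3:0, 4:0, 5:0.
0 has the largest value, 7, making it the main broker — the node through which the most shortest paths run.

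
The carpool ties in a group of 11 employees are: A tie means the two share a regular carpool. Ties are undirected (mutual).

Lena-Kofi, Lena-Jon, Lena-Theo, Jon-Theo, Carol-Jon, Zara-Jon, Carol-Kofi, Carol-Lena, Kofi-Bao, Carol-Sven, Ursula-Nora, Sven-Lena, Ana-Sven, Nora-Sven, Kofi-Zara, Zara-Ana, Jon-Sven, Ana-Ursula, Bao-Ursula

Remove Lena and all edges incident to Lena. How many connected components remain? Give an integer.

Lena's neighbors (Carol, Jon, Kofi, Sven, and Theo) remain reachable from one another through other ties, so the rest of the network stays in one piece.

1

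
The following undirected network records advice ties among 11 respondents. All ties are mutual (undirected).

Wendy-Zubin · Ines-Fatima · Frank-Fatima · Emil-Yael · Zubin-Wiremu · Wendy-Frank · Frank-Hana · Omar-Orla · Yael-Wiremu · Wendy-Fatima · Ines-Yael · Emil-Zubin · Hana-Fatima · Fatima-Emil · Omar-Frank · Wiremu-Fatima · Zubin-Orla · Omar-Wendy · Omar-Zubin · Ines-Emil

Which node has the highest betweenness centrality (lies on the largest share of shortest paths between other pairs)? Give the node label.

Unnormalized betweenness of each node: Emil:179/30, Fatima:66/5, Frank:59/15, Hana:0, Ines:6/5, Omar:18/5, Orla:0, Wendy:37/15, Wiremu:109/30, Yael:5/6, Zubin:61/6.
Fatima has the largest value, 66/5, making it the main broker — the node through which the most shortest paths run.

Fatima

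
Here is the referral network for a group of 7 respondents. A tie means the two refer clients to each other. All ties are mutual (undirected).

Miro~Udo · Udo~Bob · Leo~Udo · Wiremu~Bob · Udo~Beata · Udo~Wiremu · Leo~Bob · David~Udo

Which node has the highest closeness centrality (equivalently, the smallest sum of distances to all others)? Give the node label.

Farness (sum of distances to all others) for each node — Beata:11, Bob:9, David:11, Leo:10, Miro:11, Udo:6, Wiremu:10.
The smallest farness is 6, for Udo, so Udo has the highest closeness.

Udo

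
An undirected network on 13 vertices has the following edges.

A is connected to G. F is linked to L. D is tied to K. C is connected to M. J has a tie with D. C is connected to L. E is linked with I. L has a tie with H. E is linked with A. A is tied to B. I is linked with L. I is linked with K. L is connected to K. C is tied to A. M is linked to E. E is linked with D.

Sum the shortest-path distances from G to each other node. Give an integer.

Distances from G: A:1, B:2, C:2, D:3, E:2, F:4, H:4, I:3, J:4, K:4, L:3, M:3.
Sum = 1 + 2 + 2 + 3 + 2 + 4 + 4 + 3 + 4 + 4 + 3 + 3 = 35.

35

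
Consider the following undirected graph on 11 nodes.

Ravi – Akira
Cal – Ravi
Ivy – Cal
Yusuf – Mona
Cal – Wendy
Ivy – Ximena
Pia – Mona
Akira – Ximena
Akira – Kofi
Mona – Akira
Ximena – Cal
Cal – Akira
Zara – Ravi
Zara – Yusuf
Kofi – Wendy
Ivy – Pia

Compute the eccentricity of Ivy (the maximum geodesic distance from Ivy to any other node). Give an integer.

3

Distances from Ivy: Akira:2, Cal:1, Kofi:3, Mona:2, Pia:1, Ravi:2, Wendy:2, Ximena:1, Yusuf:3, Zara:3.
The largest is 3 (to Kofi, Zara, and Yusuf), so the eccentricity of Ivy is 3.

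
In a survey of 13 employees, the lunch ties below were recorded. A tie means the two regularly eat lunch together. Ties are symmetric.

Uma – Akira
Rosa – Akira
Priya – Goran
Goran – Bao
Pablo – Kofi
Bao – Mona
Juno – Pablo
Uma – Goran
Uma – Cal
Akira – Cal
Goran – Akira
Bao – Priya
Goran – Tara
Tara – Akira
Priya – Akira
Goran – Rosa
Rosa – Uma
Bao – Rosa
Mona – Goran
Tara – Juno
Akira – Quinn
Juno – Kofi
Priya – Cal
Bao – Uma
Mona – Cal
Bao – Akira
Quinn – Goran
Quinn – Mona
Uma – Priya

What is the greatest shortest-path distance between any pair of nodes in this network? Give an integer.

Eccentricity of each node (its greatest distance to any other): Akira:3, Bao:4, Cal:4, Goran:3, Juno:3, Kofi:4, Mona:4, Pablo:4, Priya:4, Quinn:4, Rosa:4, Tara:2, Uma:4.
The maximum eccentricity is 4, realized for instance by the pair Cal–Pablo via Cal – Akira – Tara – Juno – Pablo. So the diameter is 4.

4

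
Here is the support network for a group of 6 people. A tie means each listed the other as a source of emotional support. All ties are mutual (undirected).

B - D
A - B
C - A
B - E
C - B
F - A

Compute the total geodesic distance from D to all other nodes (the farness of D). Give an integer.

10

Distances from D: A:2, B:1, C:2, E:2, F:3.
Sum = 2 + 1 + 2 + 2 + 3 = 10.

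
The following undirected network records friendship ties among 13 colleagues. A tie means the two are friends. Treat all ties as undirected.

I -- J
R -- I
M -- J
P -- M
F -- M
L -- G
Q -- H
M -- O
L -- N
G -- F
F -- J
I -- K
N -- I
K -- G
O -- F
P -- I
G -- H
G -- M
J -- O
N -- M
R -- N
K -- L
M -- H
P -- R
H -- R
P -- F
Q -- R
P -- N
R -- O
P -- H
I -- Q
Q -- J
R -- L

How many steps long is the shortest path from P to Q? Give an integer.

2

One shortest route is P – I – Q, which uses 2 edges, and P and Q are not directly tied, so nothing shorter exists. So d(P,Q) = 2.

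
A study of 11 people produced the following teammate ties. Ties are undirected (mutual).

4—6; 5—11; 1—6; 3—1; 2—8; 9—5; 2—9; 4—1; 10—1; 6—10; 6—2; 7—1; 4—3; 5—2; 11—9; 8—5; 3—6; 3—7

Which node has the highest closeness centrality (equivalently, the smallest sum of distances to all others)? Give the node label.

Farness (sum of distances to all others) for each node — 1:20, 2:17, 3:21, 4:22, 5:22, 6:16, 7:28, 8:24, 9:23, 10:23, 11:30.
The smallest farness is 16, for 6, so 6 has the highest closeness.

6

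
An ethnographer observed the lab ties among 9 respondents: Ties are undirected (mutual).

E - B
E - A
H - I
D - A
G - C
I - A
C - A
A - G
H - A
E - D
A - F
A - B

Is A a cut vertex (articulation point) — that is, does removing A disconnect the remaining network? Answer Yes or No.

Yes

Removing A leaves {C and G} with no path to {H and I}, so the network splits into 4 components. A is a cut vertex.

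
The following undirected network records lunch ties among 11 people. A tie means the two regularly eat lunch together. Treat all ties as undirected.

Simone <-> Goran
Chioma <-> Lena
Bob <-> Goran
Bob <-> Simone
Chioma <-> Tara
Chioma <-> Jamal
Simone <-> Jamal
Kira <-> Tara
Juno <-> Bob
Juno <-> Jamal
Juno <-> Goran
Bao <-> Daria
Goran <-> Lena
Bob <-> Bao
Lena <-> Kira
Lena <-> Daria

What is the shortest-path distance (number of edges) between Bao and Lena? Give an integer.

One shortest route is Bao – Daria – Lena, which uses 2 edges, and Bao and Lena are not directly tied, so nothing shorter exists. So d(Bao,Lena) = 2.

2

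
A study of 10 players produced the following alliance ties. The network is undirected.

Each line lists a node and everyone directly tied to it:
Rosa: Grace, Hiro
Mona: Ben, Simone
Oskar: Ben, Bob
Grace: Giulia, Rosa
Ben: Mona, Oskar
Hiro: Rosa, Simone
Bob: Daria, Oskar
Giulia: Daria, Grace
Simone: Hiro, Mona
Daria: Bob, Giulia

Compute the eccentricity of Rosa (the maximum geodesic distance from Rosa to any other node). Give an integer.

5

Distances from Rosa: Ben:4, Bob:4, Daria:3, Giulia:2, Grace:1, Hiro:1, Mona:3, Oskar:5, Simone:2.
The largest is 5 (to Oskar), so the eccentricity of Rosa is 5.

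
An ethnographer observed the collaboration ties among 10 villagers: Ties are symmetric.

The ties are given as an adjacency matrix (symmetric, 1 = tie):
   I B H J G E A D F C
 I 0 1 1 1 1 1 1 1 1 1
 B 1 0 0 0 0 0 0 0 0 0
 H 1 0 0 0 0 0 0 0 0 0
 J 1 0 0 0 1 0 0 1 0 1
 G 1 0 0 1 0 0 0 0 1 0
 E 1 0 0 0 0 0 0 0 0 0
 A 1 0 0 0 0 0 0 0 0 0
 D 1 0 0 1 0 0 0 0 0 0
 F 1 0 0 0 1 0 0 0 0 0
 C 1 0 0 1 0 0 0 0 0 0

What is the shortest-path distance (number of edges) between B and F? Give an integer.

2

One shortest route is B – I – F, which uses 2 edges, and B and F are not directly tied, so nothing shorter exists. So d(B,F) = 2.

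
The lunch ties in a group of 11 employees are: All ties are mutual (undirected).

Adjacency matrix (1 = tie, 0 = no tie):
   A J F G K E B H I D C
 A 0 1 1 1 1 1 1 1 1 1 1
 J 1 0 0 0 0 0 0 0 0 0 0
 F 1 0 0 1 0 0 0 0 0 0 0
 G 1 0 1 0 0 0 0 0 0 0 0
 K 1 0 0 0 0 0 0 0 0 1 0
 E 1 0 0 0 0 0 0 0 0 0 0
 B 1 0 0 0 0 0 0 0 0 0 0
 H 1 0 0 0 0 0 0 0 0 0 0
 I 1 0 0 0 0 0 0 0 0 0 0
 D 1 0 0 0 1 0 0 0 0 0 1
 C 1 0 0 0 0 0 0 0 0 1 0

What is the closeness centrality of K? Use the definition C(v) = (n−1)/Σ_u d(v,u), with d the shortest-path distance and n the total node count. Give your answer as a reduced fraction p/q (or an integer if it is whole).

Distances from K: A:1, B:2, C:2, D:1, E:2, F:2, G:2, H:2, I:2, J:2. Sum = 18.
n = 11, so closeness = 10/18 = 5/9.

5/9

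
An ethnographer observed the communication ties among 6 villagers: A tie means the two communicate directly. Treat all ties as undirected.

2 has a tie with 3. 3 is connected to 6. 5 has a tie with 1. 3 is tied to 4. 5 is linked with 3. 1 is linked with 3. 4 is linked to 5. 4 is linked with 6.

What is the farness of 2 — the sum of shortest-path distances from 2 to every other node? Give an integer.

9

Distances from 2: 1:2, 3:1, 4:2, 5:2, 6:2.
Sum = 2 + 1 + 2 + 2 + 2 = 9.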